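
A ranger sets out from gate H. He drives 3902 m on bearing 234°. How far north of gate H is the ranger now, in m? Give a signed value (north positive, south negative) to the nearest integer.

-2294 m

Leg 1 (234°, 3902 m): east 3902 sin 234° = -3156.78, north 3902 cos 234° = -2293.54
Net north component: -2293.54 m.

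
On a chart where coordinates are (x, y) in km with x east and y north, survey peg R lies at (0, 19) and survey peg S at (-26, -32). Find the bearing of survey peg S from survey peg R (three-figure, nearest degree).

Δeast = -26 − 0 = -26.00; Δnorth = -32 − 19 = -51.00.
Bearing = atan2(Δeast, Δnorth) mod 360° = 207.01° ≈ 207°.

207°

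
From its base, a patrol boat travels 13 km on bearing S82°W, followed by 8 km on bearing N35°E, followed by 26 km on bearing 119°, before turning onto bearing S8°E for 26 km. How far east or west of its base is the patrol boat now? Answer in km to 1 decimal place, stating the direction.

Leg 1 (S82°W, 13 km): east 13 sin 262° = -12.87, north 13 cos 262° = -1.81
Leg 2 (N35°E, 8 km): east 8 sin 35° = 4.59, north 8 cos 35° = 6.55
Leg 3 (119°, 26 km): east 26 sin 119° = 22.74, north 26 cos 119° = -12.61
Leg 4 (S8°E, 26 km): east 26 sin 172° = 3.62, north 26 cos 172° = -25.75
Net east component: 18.07 km.

18.1 km east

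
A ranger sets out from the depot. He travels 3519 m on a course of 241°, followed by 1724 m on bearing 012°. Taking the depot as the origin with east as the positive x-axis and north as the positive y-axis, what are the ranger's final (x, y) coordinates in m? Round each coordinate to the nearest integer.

(-2719, -20)

Leg 1 (241°, 3519 m): east 3519 sin 241° = -3077.79, north 3519 cos 241° = -1706.05
Leg 2 (012°, 1724 m): east 1724 sin 12° = 358.44, north 1724 cos 12° = 1686.33
Summing: -2719.35 m east, -19.72 m north → (-2719, -20).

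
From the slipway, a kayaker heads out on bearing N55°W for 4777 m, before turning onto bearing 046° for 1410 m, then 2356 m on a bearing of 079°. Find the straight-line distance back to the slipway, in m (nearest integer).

4210 m

Leg 1 (N55°W, 4777 m): east 4777 sin 305° = -3913.09, north 4777 cos 305° = 2739.97
Leg 2 (046°, 1410 m): east 1410 sin 46° = 1014.27, north 1410 cos 46° = 979.47
Leg 3 (079°, 2356 m): east 2356 sin 79° = 2312.71, north 2356 cos 79° = 449.55
Net: -586.11 east, 4168.99 north. Distance = √((-586.11)² + (4168.99)²) = 4209.987 m.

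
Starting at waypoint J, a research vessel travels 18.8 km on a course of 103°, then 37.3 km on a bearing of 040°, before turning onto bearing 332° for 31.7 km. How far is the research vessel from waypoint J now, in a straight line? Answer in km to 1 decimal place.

59.1 km

Leg 1 (103°, 18.8 km): east 18.8 sin 103° = 18.32, north 18.8 cos 103° = -4.23
Leg 2 (040°, 37.3 km): east 37.3 sin 40° = 23.98, north 37.3 cos 40° = 28.57
Leg 3 (332°, 31.7 km): east 31.7 sin 332° = -14.88, north 31.7 cos 332° = 27.99
Net: 27.41 east, 52.33 north. Distance = √((27.41)² + (52.33)²) = 59.078 km.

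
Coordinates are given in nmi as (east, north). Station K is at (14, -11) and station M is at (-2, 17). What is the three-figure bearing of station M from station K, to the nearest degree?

Δeast = -2 − 14 = -16.00; Δnorth = 17 − -11 = 28.00.
Bearing = atan2(Δeast, Δnorth) mod 360° = 330.26° ≈ 330°.

330°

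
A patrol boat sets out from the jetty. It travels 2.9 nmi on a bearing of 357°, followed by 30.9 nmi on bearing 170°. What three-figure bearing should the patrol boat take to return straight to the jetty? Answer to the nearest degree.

Leg 1 (357°, 2.9 nmi): east 2.9 sin 357° = -0.15, north 2.9 cos 357° = 2.90
Leg 2 (170°, 30.9 nmi): east 30.9 sin 170° = 5.37, north 30.9 cos 170° = -30.43
Net displacement: 5.21 east, -27.53 north. Direction back to start is (-5.21, 27.53): bearing = atan2(-5.21, 27.53) mod 360° = 349.28° ≈ 349°.

349°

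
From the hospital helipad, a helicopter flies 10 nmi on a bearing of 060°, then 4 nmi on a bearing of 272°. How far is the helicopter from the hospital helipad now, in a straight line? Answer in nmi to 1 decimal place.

6.9 nmi

Leg 1 (060°, 10 nmi): east 10 sin 60° = 8.66, north 10 cos 60° = 5.00
Leg 2 (272°, 4 nmi): east 4 sin 272° = -4.00, north 4 cos 272° = 0.14
Net: 4.66 east, 5.14 north. Distance = √((4.66)² + (5.14)²) = 6.939 nmi.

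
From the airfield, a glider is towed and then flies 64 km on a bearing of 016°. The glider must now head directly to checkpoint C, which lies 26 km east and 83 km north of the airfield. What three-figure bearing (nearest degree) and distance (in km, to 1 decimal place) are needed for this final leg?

Leg 1 (016°, 64 km): east 64 sin 16° = 17.64, north 64 cos 16° = 61.52
Current position: (17.64, 61.52). Target: (26, 83). Remaining: Δeast = 8.36, Δnorth = 21.48.
Bearing = atan2(8.36, 21.48) mod 360° = 21.26°; distance = √((8.36)² + (21.48)²) = 23.049 km.

021°, 23.0 km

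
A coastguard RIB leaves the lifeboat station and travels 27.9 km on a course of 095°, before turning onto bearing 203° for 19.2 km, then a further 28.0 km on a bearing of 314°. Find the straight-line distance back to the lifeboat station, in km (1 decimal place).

Leg 1 (095°, 27.9 km): east 27.9 sin 95° = 27.79, north 27.9 cos 95° = -2.43
Leg 2 (203°, 19.2 km): east 19.2 sin 203° = -7.50, north 19.2 cos 203° = -17.67
Leg 3 (314°, 28.0 km): east 28.0 sin 314° = -20.14, north 28.0 cos 314° = 19.45
Net: 0.15 east, -0.65 north. Distance = √((0.15)² + (-0.65)²) = 0.672 km.

0.7 km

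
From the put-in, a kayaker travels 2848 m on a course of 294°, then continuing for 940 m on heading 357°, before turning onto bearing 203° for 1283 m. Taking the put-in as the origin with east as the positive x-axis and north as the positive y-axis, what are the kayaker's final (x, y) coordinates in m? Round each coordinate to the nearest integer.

(-3152, 916)

Leg 1 (294°, 2848 m): east 2848 sin 294° = -2601.78, north 2848 cos 294° = 1158.39
Leg 2 (357°, 940 m): east 940 sin 357° = -49.20, north 940 cos 357° = 938.71
Leg 3 (203°, 1283 m): east 1283 sin 203° = -501.31, north 1283 cos 203° = -1181.01
Summing: -3152.28 m east, 916.09 m north → (-3152, 916).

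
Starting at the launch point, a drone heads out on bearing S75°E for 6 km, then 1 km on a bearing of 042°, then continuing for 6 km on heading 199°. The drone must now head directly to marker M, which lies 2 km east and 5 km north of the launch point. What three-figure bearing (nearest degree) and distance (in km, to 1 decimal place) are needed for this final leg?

Leg 1 (S75°E, 6 km): east 6 sin 105° = 5.80, north 6 cos 105° = -1.55
Leg 2 (042°, 1 km): east 1 sin 42° = 0.67, north 1 cos 42° = 0.74
Leg 3 (199°, 6 km): east 6 sin 199° = -1.95, north 6 cos 199° = -5.67
Current position: (4.51, -6.48). Target: (2, 5). Remaining: Δeast = -2.51, Δnorth = 11.48.
Bearing = atan2(-2.51, 11.48) mod 360° = 347.66°; distance = √((-2.51)² + (11.48)²) = 11.754 km.

348°, 11.8 km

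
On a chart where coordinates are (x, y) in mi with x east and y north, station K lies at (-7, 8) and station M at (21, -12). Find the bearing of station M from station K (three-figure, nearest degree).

Δeast = 21 − -7 = 28.00; Δnorth = -12 − 8 = -20.00.
Bearing = atan2(Δeast, Δnorth) mod 360° = 125.54° ≈ 126°.

126°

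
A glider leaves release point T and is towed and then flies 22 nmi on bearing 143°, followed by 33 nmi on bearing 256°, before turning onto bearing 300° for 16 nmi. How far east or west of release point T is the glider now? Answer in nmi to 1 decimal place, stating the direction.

32.6 nmi west

Leg 1 (143°, 22 nmi): east 22 sin 143° = 13.24, north 22 cos 143° = -17.57
Leg 2 (256°, 33 nmi): east 33 sin 256° = -32.02, north 33 cos 256° = -7.98
Leg 3 (300°, 16 nmi): east 16 sin 300° = -13.86, north 16 cos 300° = 8.00
Net east component: -32.64 nmi.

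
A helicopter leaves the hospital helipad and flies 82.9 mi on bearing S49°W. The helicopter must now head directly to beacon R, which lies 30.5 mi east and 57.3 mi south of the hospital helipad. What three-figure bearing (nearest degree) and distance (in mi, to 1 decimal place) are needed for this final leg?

092°, 93.1 mi

Leg 1 (S49°W, 82.9 mi): east 82.9 sin 229° = -62.57, north 82.9 cos 229° = -54.39
Current position: (-62.57, -54.39). Target: (30.5, -57.3). Remaining: Δeast = 93.07, Δnorth = -2.91.
Bearing = atan2(93.07, -2.91) mod 360° = 91.79°; distance = √((93.07)² + (-2.91)²) = 93.111 mi.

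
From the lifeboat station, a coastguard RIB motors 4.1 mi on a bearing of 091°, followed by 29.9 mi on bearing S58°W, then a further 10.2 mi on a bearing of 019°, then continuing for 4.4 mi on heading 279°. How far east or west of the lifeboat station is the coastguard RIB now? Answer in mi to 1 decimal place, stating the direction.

Leg 1 (091°, 4.1 mi): east 4.1 sin 91° = 4.10, north 4.1 cos 91° = -0.07
Leg 2 (S58°W, 29.9 mi): east 29.9 sin 238° = -25.36, north 29.9 cos 238° = -15.84
Leg 3 (019°, 10.2 mi): east 10.2 sin 19° = 3.32, north 10.2 cos 19° = 9.64
Leg 4 (279°, 4.4 mi): east 4.4 sin 279° = -4.35, north 4.4 cos 279° = 0.69
Net east component: -22.28 mi.

22.3 mi west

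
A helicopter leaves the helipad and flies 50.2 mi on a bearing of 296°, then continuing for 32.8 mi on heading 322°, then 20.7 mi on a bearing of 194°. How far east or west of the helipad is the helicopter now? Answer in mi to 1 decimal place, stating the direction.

Leg 1 (296°, 50.2 mi): east 50.2 sin 296° = -45.12, north 50.2 cos 296° = 22.01
Leg 2 (322°, 32.8 mi): east 32.8 sin 322° = -20.19, north 32.8 cos 322° = 25.85
Leg 3 (194°, 20.7 mi): east 20.7 sin 194° = -5.01, north 20.7 cos 194° = -20.09
Net east component: -70.32 mi.

70.3 mi west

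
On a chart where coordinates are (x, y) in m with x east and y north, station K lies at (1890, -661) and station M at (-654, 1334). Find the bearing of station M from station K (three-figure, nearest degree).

308°

Δeast = -654 − 1890 = -2544.00; Δnorth = 1334 − -661 = 1995.00.
Bearing = atan2(Δeast, Δnorth) mod 360° = 308.10° ≈ 308°.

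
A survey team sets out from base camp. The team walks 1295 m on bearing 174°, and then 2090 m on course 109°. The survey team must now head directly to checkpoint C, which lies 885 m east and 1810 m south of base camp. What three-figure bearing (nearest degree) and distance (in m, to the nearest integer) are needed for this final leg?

Leg 1 (174°, 1295 m): east 1295 sin 174° = 135.36, north 1295 cos 174° = -1287.91
Leg 2 (109°, 2090 m): east 2090 sin 109° = 1976.13, north 2090 cos 109° = -680.44
Current position: (2111.50, -1968.34). Target: (885, -1810). Remaining: Δeast = -1226.50, Δnorth = 158.34.
Bearing = atan2(-1226.50, 158.34) mod 360° = 277.36°; distance = √((-1226.50)² + (158.34)²) = 1236.677 m.

277°, 1237 m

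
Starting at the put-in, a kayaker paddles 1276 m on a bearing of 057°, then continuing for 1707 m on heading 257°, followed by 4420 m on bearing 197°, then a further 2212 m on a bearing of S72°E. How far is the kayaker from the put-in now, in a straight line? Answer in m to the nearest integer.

Leg 1 (057°, 1276 m): east 1276 sin 57° = 1070.14, north 1276 cos 57° = 694.96
Leg 2 (257°, 1707 m): east 1707 sin 257° = -1663.25, north 1707 cos 257° = -383.99
Leg 3 (197°, 4420 m): east 4420 sin 197° = -1292.28, north 4420 cos 197° = -4226.87
Leg 4 (S72°E, 2212 m): east 2212 sin 108° = 2103.74, north 2212 cos 108° = -683.55
Net: 218.35 east, -4599.44 north. Distance = √((218.35)² + (-4599.44)²) = 4604.625 m.

4605 m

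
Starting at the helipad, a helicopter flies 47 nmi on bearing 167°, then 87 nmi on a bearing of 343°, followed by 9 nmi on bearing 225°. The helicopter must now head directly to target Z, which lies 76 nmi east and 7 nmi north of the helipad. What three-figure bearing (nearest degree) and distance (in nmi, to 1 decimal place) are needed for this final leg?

Leg 1 (167°, 47 nmi): east 47 sin 167° = 10.57, north 47 cos 167° = -45.80
Leg 2 (343°, 87 nmi): east 87 sin 343° = -25.44, north 87 cos 343° = 83.20
Leg 3 (225°, 9 nmi): east 9 sin 225° = -6.36, north 9 cos 225° = -6.36
Current position: (-21.23, 31.04). Target: (76, 7). Remaining: Δeast = 97.23, Δnorth = -24.04.
Bearing = atan2(97.23, -24.04) mod 360° = 103.89°; distance = √((97.23)² + (-24.04)²) = 100.155 nmi.

104°, 100.2 nmi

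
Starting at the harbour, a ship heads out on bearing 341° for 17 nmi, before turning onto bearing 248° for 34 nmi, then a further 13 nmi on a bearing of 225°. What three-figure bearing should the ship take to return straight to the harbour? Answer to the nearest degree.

083°

Leg 1 (341°, 17 nmi): east 17 sin 341° = -5.53, north 17 cos 341° = 16.07
Leg 2 (248°, 34 nmi): east 34 sin 248° = -31.52, north 34 cos 248° = -12.74
Leg 3 (225°, 13 nmi): east 13 sin 225° = -9.19, north 13 cos 225° = -9.19
Net displacement: -46.25 east, -5.86 north. Direction back to start is (46.25, 5.86): bearing = atan2(46.25, 5.86) mod 360° = 82.79° ≈ 083°.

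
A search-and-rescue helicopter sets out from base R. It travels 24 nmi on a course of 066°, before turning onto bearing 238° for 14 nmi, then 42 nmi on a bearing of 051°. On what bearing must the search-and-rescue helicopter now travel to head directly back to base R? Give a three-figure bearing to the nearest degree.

236°

Leg 1 (066°, 24 nmi): east 24 sin 66° = 21.93, north 24 cos 66° = 9.76
Leg 2 (238°, 14 nmi): east 14 sin 238° = -11.87, north 14 cos 238° = -7.42
Leg 3 (051°, 42 nmi): east 42 sin 51° = 32.64, north 42 cos 51° = 26.43
Net displacement: 42.69 east, 28.77 north. Direction back to start is (-42.69, -28.77): bearing = atan2(-42.69, -28.77) mod 360° = 236.02° ≈ 236°.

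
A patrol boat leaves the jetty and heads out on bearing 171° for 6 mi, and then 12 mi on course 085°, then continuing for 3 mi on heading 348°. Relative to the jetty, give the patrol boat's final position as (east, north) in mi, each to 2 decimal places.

Leg 1 (171°, 6 mi): east 6 sin 171° = 0.94, north 6 cos 171° = -5.93
Leg 2 (085°, 12 mi): east 12 sin 85° = 11.95, north 12 cos 85° = 1.05
Leg 3 (348°, 3 mi): east 3 sin 348° = -0.62, north 3 cos 348° = 2.93
Summing: 12.27 mi east, -1.95 mi north → (12.27, -1.95).

(12.27, -1.95)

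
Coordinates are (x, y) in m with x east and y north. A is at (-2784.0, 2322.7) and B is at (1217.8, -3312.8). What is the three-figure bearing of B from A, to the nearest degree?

Δeast = 1217.8 − -2784.0 = 4001.80; Δnorth = -3312.8 − 2322.7 = -5635.50.
Bearing = atan2(Δeast, Δnorth) mod 360° = 144.62° ≈ 145°.

145°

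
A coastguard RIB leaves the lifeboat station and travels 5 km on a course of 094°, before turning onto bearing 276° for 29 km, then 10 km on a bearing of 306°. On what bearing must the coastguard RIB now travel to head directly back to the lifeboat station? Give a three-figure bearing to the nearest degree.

105°

Leg 1 (094°, 5 km): east 5 sin 94° = 4.99, north 5 cos 94° = -0.35
Leg 2 (276°, 29 km): east 29 sin 276° = -28.84, north 29 cos 276° = 3.03
Leg 3 (306°, 10 km): east 10 sin 306° = -8.09, north 10 cos 306° = 5.88
Net displacement: -31.94 east, 8.56 north. Direction back to start is (31.94, -8.56): bearing = atan2(31.94, -8.56) mod 360° = 105.00° ≈ 105°.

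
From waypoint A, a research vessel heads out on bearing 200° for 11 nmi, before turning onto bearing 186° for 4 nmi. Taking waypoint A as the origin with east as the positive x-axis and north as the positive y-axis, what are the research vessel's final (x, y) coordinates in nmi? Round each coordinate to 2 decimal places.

Leg 1 (200°, 11 nmi): east 11 sin 200° = -3.76, north 11 cos 200° = -10.34
Leg 2 (186°, 4 nmi): east 4 sin 186° = -0.42, north 4 cos 186° = -3.98
Summing: -4.18 nmi east, -14.31 nmi north → (-4.18, -14.31).

(-4.18, -14.31)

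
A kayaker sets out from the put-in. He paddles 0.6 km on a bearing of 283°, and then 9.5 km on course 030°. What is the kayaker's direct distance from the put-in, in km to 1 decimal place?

Leg 1 (283°, 0.6 km): east 0.6 sin 283° = -0.58, north 0.6 cos 283° = 0.13
Leg 2 (030°, 9.5 km): east 9.5 sin 30° = 4.75, north 9.5 cos 30° = 8.23
Net: 4.17 east, 8.36 north. Distance = √((4.17)² + (8.36)²) = 9.342 km.

9.3 km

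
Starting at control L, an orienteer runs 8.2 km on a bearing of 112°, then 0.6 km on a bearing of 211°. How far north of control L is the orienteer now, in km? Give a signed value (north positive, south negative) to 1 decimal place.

Leg 1 (112°, 8.2 km): east 8.2 sin 112° = 7.60, north 8.2 cos 112° = -3.07
Leg 2 (211°, 0.6 km): east 0.6 sin 211° = -0.31, north 0.6 cos 211° = -0.51
Net north component: -3.59 km.

-3.6 km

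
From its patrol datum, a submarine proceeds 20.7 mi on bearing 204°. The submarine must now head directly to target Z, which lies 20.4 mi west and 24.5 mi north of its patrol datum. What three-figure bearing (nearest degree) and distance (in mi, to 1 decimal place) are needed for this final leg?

Leg 1 (204°, 20.7 mi): east 20.7 sin 204° = -8.42, north 20.7 cos 204° = -18.91
Current position: (-8.42, -18.91). Target: (-20.4, 24.5). Remaining: Δeast = -11.98, Δnorth = 43.41.
Bearing = atan2(-11.98, 43.41) mod 360° = 344.57°; distance = √((-11.98)² + (43.41)²) = 45.033 mi.

345°, 45.0 mi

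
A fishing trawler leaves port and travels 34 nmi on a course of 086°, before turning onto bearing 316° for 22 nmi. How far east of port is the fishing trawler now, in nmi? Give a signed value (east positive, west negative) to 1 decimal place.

Leg 1 (086°, 34 nmi): east 34 sin 86° = 33.92, north 34 cos 86° = 2.37
Leg 2 (316°, 22 nmi): east 22 sin 316° = -15.28, north 22 cos 316° = 15.83
Net east component: 18.63 nmi.

18.6 nmi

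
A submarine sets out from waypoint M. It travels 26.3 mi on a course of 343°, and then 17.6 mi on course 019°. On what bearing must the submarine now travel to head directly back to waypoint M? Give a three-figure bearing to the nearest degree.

Leg 1 (343°, 26.3 mi): east 26.3 sin 343° = -7.69, north 26.3 cos 343° = 25.15
Leg 2 (019°, 17.6 mi): east 17.6 sin 19° = 5.73, north 17.6 cos 19° = 16.64
Net displacement: -1.96 east, 41.79 north. Direction back to start is (1.96, -41.79): bearing = atan2(1.96, -41.79) mod 360° = 177.32° ≈ 177°.

177°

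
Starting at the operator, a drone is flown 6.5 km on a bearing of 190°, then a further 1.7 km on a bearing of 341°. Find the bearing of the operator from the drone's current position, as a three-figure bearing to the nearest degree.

Leg 1 (190°, 6.5 km): east 6.5 sin 190° = -1.13, north 6.5 cos 190° = -6.40
Leg 2 (341°, 1.7 km): east 1.7 sin 341° = -0.55, north 1.7 cos 341° = 1.61
Net displacement: -1.68 east, -4.79 north. Direction back to start is (1.68, 4.79): bearing = atan2(1.68, 4.79) mod 360° = 19.34° ≈ 019°.

019°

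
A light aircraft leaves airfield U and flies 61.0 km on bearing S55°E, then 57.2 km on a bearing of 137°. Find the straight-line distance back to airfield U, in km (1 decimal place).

Leg 1 (S55°E, 61.0 km): east 61.0 sin 125° = 49.97, north 61.0 cos 125° = -34.99
Leg 2 (137°, 57.2 km): east 57.2 sin 137° = 39.01, north 57.2 cos 137° = -41.83
Net: 88.98 east, -76.82 north. Distance = √((88.98)² + (-76.82)²) = 117.553 km.

117.6 km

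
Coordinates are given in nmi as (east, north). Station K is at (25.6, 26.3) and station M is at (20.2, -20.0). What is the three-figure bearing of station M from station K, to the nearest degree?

Δeast = 20.2 − 25.6 = -5.40; Δnorth = -20.0 − 26.3 = -46.30.
Bearing = atan2(Δeast, Δnorth) mod 360° = 186.65° ≈ 187°.

187°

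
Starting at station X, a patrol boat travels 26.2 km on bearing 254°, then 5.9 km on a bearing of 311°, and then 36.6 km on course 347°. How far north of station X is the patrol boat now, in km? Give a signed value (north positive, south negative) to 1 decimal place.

32.3 km

Leg 1 (254°, 26.2 km): east 26.2 sin 254° = -25.19, north 26.2 cos 254° = -7.22
Leg 2 (311°, 5.9 km): east 5.9 sin 311° = -4.45, north 5.9 cos 311° = 3.87
Leg 3 (347°, 36.6 km): east 36.6 sin 347° = -8.23, north 36.6 cos 347° = 35.66
Net north component: 32.31 km.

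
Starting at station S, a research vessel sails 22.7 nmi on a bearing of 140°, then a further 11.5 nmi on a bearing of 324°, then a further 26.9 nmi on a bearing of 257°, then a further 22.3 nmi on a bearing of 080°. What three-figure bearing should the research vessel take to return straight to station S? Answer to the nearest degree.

341°

Leg 1 (140°, 22.7 nmi): east 22.7 sin 140° = 14.59, north 22.7 cos 140° = -17.39
Leg 2 (324°, 11.5 nmi): east 11.5 sin 324° = -6.76, north 11.5 cos 324° = 9.30
Leg 3 (257°, 26.9 nmi): east 26.9 sin 257° = -26.21, north 26.9 cos 257° = -6.05
Leg 4 (080°, 22.3 nmi): east 22.3 sin 80° = 21.96, north 22.3 cos 80° = 3.87
Net displacement: 3.58 east, -10.26 north. Direction back to start is (-3.58, 10.26): bearing = atan2(-3.58, 10.26) mod 360° = 340.76° ≈ 341°.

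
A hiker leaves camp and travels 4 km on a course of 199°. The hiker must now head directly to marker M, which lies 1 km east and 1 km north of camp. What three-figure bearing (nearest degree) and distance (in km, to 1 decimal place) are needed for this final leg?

026°, 5.3 km

Leg 1 (199°, 4 km): east 4 sin 199° = -1.30, north 4 cos 199° = -3.78
Current position: (-1.30, -3.78). Target: (1, 1). Remaining: Δeast = 2.30, Δnorth = 4.78.
Bearing = atan2(2.30, 4.78) mod 360° = 25.71°; distance = √((2.30)² + (4.78)²) = 5.307 km.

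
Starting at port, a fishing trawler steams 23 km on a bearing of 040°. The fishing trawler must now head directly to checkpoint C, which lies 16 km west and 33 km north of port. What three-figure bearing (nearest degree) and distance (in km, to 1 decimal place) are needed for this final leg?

Leg 1 (040°, 23 km): east 23 sin 40° = 14.78, north 23 cos 40° = 17.62
Current position: (14.78, 17.62). Target: (-16, 33). Remaining: Δeast = -30.78, Δnorth = 15.38.
Bearing = atan2(-30.78, 15.38) mod 360° = 296.55°; distance = √((-30.78)² + (15.38)²) = 34.413 km.

297°, 34.4 km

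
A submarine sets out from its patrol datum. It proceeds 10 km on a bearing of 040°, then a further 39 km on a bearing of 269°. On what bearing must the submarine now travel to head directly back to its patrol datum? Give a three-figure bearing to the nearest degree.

Leg 1 (040°, 10 km): east 10 sin 40° = 6.43, north 10 cos 40° = 7.66
Leg 2 (269°, 39 km): east 39 sin 269° = -38.99, north 39 cos 269° = -0.68
Net displacement: -32.57 east, 6.98 north. Direction back to start is (32.57, -6.98): bearing = atan2(32.57, -6.98) mod 360° = 102.10° ≈ 102°.

102°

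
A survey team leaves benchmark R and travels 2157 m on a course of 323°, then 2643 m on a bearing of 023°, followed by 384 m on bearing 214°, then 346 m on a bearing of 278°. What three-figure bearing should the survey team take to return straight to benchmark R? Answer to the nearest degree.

Leg 1 (323°, 2157 m): east 2157 sin 323° = -1298.12, north 2157 cos 323° = 1722.66
Leg 2 (023°, 2643 m): east 2643 sin 23° = 1032.70, north 2643 cos 23° = 2432.89
Leg 3 (214°, 384 m): east 384 sin 214° = -214.73, north 384 cos 214° = -318.35
Leg 4 (278°, 346 m): east 346 sin 278° = -342.63, north 346 cos 278° = 48.15
Net displacement: -822.78 east, 3885.35 north. Direction back to start is (822.78, -3885.35): bearing = atan2(822.78, -3885.35) mod 360° = 168.04° ≈ 168°.

168°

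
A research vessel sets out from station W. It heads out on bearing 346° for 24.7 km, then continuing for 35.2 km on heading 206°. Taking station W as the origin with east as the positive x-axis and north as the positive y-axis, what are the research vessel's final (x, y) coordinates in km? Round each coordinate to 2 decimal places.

Leg 1 (346°, 24.7 km): east 24.7 sin 346° = -5.98, north 24.7 cos 346° = 23.97
Leg 2 (206°, 35.2 km): east 35.2 sin 206° = -15.43, north 35.2 cos 206° = -31.64
Summing: -21.41 km east, -7.67 km north → (-21.41, -7.67).

(-21.41, -7.67)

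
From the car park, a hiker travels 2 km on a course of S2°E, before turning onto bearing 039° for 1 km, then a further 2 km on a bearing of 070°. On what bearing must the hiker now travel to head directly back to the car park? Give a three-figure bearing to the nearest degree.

282°

Leg 1 (S2°E, 2 km): east 2 sin 178° = 0.07, north 2 cos 178° = -2.00
Leg 2 (039°, 1 km): east 1 sin 39° = 0.63, north 1 cos 39° = 0.78
Leg 3 (070°, 2 km): east 2 sin 70° = 1.88, north 2 cos 70° = 0.68
Net displacement: 2.58 east, -0.54 north. Direction back to start is (-2.58, 0.54): bearing = atan2(-2.58, 0.54) mod 360° = 281.78° ≈ 282°.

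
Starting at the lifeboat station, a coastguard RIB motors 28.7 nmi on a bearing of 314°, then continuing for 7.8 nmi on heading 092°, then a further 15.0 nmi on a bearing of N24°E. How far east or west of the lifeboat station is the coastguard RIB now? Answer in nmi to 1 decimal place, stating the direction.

Leg 1 (314°, 28.7 nmi): east 28.7 sin 314° = -20.65, north 28.7 cos 314° = 19.94
Leg 2 (092°, 7.8 nmi): east 7.8 sin 92° = 7.80, north 7.8 cos 92° = -0.27
Leg 3 (N24°E, 15.0 nmi): east 15.0 sin 24° = 6.10, north 15.0 cos 24° = 13.70
Net east component: -6.75 nmi.

6.7 nmi west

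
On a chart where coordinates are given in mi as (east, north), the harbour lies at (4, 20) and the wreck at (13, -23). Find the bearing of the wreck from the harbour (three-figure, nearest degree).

168°

Δeast = 13 − 4 = 9.00; Δnorth = -23 − 20 = -43.00.
Bearing = atan2(Δeast, Δnorth) mod 360° = 168.18° ≈ 168°.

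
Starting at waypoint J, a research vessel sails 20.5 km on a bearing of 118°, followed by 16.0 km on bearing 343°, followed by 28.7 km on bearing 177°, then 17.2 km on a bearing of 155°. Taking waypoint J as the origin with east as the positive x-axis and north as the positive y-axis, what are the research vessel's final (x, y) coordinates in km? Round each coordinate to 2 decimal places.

Leg 1 (118°, 20.5 km): east 20.5 sin 118° = 18.10, north 20.5 cos 118° = -9.62
Leg 2 (343°, 16.0 km): east 16.0 sin 343° = -4.68, north 16.0 cos 343° = 15.30
Leg 3 (177°, 28.7 km): east 28.7 sin 177° = 1.50, north 28.7 cos 177° = -28.66
Leg 4 (155°, 17.2 km): east 17.2 sin 155° = 7.27, north 17.2 cos 155° = -15.59
Summing: 22.19 km east, -38.57 km north → (22.19, -38.57).

(22.19, -38.57)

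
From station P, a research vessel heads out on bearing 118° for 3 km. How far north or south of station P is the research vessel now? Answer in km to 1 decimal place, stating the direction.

Leg 1 (118°, 3 km): east 3 sin 118° = 2.65, north 3 cos 118° = -1.41
Net north component: -1.41 km.

1.4 km south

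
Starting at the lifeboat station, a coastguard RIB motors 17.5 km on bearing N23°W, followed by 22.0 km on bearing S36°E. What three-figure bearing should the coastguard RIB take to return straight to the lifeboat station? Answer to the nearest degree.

285°

Leg 1 (N23°W, 17.5 km): east 17.5 sin 337° = -6.84, north 17.5 cos 337° = 16.11
Leg 2 (S36°E, 22.0 km): east 22.0 sin 144° = 12.93, north 22.0 cos 144° = -17.80
Net displacement: 6.09 east, -1.69 north. Direction back to start is (-6.09, 1.69): bearing = atan2(-6.09, 1.69) mod 360° = 285.50° ≈ 285°.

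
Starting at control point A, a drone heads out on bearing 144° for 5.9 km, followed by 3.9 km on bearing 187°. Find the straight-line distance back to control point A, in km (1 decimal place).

9.1 km

Leg 1 (144°, 5.9 km): east 5.9 sin 144° = 3.47, north 5.9 cos 144° = -4.77
Leg 2 (187°, 3.9 km): east 3.9 sin 187° = -0.48, north 3.9 cos 187° = -3.87
Net: 2.99 east, -8.64 north. Distance = √((2.99)² + (-8.64)²) = 9.148 km.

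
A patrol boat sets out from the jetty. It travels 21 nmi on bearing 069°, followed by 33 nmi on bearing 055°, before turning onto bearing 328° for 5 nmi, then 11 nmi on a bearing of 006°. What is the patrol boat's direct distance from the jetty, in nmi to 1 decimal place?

61.4 nmi

Leg 1 (069°, 21 nmi): east 21 sin 69° = 19.61, north 21 cos 69° = 7.53
Leg 2 (055°, 33 nmi): east 33 sin 55° = 27.03, north 33 cos 55° = 18.93
Leg 3 (328°, 5 nmi): east 5 sin 328° = -2.65, north 5 cos 328° = 4.24
Leg 4 (006°, 11 nmi): east 11 sin 6° = 1.15, north 11 cos 6° = 10.94
Net: 45.14 east, 41.63 north. Distance = √((45.14)² + (41.63)²) = 61.406 nmi.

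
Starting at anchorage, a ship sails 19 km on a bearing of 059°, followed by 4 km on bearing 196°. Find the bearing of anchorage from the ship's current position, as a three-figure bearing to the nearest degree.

Leg 1 (059°, 19 km): east 19 sin 59° = 16.29, north 19 cos 59° = 9.79
Leg 2 (196°, 4 km): east 4 sin 196° = -1.10, north 4 cos 196° = -3.85
Net displacement: 15.18 east, 5.94 north. Direction back to start is (-15.18, -5.94): bearing = atan2(-15.18, -5.94) mod 360° = 248.63° ≈ 249°.

249°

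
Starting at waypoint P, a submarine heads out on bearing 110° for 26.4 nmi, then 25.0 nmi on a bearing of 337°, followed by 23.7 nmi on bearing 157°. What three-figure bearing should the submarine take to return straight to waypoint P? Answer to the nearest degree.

288°

Leg 1 (110°, 26.4 nmi): east 26.4 sin 110° = 24.81, north 26.4 cos 110° = -9.03
Leg 2 (337°, 25.0 nmi): east 25.0 sin 337° = -9.77, north 25.0 cos 337° = 23.01
Leg 3 (157°, 23.7 nmi): east 23.7 sin 157° = 9.26, north 23.7 cos 157° = -21.82
Net displacement: 24.30 east, -7.83 north. Direction back to start is (-24.30, 7.83): bearing = atan2(-24.30, 7.83) mod 360° = 287.87° ≈ 288°.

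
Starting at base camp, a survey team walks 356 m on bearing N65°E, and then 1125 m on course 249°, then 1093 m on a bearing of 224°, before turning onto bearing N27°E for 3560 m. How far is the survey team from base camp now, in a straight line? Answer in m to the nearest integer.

2137 m

Leg 1 (N65°E, 356 m): east 356 sin 65° = 322.65, north 356 cos 65° = 150.45
Leg 2 (249°, 1125 m): east 1125 sin 249° = -1050.28, north 1125 cos 249° = -403.16
Leg 3 (224°, 1093 m): east 1093 sin 224° = -759.26, north 1093 cos 224° = -786.24
Leg 4 (N27°E, 3560 m): east 3560 sin 27° = 1616.21, north 3560 cos 27° = 3171.98
Net: 129.31 east, 2133.03 north. Distance = √((129.31)² + (2133.03)²) = 2136.949 m.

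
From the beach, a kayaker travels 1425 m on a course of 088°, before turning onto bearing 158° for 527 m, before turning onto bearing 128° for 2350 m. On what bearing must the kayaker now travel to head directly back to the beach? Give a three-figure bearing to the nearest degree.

298°

Leg 1 (088°, 1425 m): east 1425 sin 88° = 1424.13, north 1425 cos 88° = 49.73
Leg 2 (158°, 527 m): east 527 sin 158° = 197.42, north 527 cos 158° = -488.63
Leg 3 (128°, 2350 m): east 2350 sin 128° = 1851.83, north 2350 cos 128° = -1446.80
Net displacement: 3473.37 east, -1885.70 north. Direction back to start is (-3473.37, 1885.70): bearing = atan2(-3473.37, 1885.70) mod 360° = 298.50° ≈ 298°.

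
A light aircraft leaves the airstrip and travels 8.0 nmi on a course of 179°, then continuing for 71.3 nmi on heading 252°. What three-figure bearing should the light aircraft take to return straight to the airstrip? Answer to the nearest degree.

066°

Leg 1 (179°, 8.0 nmi): east 8.0 sin 179° = 0.14, north 8.0 cos 179° = -8.00
Leg 2 (252°, 71.3 nmi): east 71.3 sin 252° = -67.81, north 71.3 cos 252° = -22.03
Net displacement: -67.67 east, -30.03 north. Direction back to start is (67.67, 30.03): bearing = atan2(67.67, 30.03) mod 360° = 66.07° ≈ 066°.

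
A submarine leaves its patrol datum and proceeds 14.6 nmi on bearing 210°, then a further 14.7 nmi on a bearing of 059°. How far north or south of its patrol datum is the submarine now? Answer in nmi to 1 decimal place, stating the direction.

Leg 1 (210°, 14.6 nmi): east 14.6 sin 210° = -7.30, north 14.6 cos 210° = -12.64
Leg 2 (059°, 14.7 nmi): east 14.7 sin 59° = 12.60, north 14.7 cos 59° = 7.57
Net north component: -5.07 nmi.

5.1 nmi south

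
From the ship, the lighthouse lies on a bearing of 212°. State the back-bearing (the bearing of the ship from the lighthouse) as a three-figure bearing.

Back-bearing = 212° − 180° = 032°.

032°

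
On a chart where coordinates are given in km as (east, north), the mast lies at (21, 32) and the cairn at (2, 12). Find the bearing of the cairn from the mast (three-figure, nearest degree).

Δeast = 2 − 21 = -19.00; Δnorth = 12 − 32 = -20.00.
Bearing = atan2(Δeast, Δnorth) mod 360° = 223.53° ≈ 224°.

224°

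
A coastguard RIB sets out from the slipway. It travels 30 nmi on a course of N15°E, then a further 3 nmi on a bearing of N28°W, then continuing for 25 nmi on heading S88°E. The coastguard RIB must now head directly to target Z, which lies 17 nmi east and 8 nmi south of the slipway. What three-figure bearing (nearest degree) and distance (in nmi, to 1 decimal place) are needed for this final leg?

Leg 1 (N15°E, 30 nmi): east 30 sin 15° = 7.76, north 30 cos 15° = 28.98
Leg 2 (N28°W, 3 nmi): east 3 sin 332° = -1.41, north 3 cos 332° = 2.65
Leg 3 (S88°E, 25 nmi): east 25 sin 92° = 24.98, north 25 cos 92° = -0.87
Current position: (31.34, 30.75). Target: (17, -8). Remaining: Δeast = -14.34, Δnorth = -38.75.
Bearing = atan2(-14.34, -38.75) mod 360° = 200.31°; distance = √((-14.34)² + (-38.75)²) = 41.322 nmi.

200°, 41.3 nmi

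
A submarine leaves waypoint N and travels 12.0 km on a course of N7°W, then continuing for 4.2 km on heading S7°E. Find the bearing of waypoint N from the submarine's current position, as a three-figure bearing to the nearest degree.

Leg 1 (N7°W, 12.0 km): east 12.0 sin 353° = -1.46, north 12.0 cos 353° = 11.91
Leg 2 (S7°E, 4.2 km): east 4.2 sin 173° = 0.51, north 4.2 cos 173° = -4.17
Net displacement: -0.95 east, 7.74 north. Direction back to start is (0.95, -7.74): bearing = atan2(0.95, -7.74) mod 360° = 173.00° ≈ 173°.

173°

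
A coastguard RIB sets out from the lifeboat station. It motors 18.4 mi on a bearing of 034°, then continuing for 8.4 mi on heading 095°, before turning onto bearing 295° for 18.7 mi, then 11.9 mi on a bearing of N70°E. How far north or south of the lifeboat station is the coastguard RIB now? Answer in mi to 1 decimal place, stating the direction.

26.5 mi north

Leg 1 (034°, 18.4 mi): east 18.4 sin 34° = 10.29, north 18.4 cos 34° = 15.25
Leg 2 (095°, 8.4 mi): east 8.4 sin 95° = 8.37, north 8.4 cos 95° = -0.73
Leg 3 (295°, 18.7 mi): east 18.7 sin 295° = -16.95, north 18.7 cos 295° = 7.90
Leg 4 (N70°E, 11.9 mi): east 11.9 sin 70° = 11.18, north 11.9 cos 70° = 4.07
Net north component: 26.50 mi.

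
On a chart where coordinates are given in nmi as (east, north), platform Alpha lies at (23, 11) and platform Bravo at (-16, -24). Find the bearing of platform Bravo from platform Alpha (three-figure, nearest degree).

228°

Δeast = -16 − 23 = -39.00; Δnorth = -24 − 11 = -35.00.
Bearing = atan2(Δeast, Δnorth) mod 360° = 228.09° ≈ 228°.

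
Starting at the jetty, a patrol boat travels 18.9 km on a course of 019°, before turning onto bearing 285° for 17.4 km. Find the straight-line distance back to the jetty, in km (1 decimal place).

24.8 km

Leg 1 (019°, 18.9 km): east 18.9 sin 19° = 6.15, north 18.9 cos 19° = 17.87
Leg 2 (285°, 17.4 km): east 17.4 sin 285° = -16.81, north 17.4 cos 285° = 4.50
Net: -10.65 east, 22.37 north. Distance = √((-10.65)² + (22.37)²) = 24.781 km.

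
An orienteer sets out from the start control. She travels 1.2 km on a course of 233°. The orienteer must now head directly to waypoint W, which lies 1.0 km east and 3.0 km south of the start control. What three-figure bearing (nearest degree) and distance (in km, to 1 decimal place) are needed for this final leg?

Leg 1 (233°, 1.2 km): east 1.2 sin 233° = -0.96, north 1.2 cos 233° = -0.72
Current position: (-0.96, -0.72). Target: (1.0, -3.0). Remaining: Δeast = 1.96, Δnorth = -2.28.
Bearing = atan2(1.96, -2.28) mod 360° = 139.31°; distance = √((1.96)² + (-2.28)²) = 3.004 km.

139°, 3.0 km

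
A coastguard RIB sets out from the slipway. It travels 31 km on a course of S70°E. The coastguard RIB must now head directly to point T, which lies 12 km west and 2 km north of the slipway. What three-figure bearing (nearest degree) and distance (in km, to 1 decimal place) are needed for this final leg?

Leg 1 (S70°E, 31 km): east 31 sin 110° = 29.13, north 31 cos 110° = -10.60
Current position: (29.13, -10.60). Target: (-12, 2). Remaining: Δeast = -41.13, Δnorth = 12.60.
Bearing = atan2(-41.13, 12.60) mod 360° = 287.04°; distance = √((-41.13)² + (12.60)²) = 43.018 km.

287°, 43.0 km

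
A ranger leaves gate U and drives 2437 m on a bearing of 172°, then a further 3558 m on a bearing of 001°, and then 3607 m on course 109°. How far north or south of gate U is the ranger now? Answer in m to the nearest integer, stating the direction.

30 m south

Leg 1 (172°, 2437 m): east 2437 sin 172° = 339.16, north 2437 cos 172° = -2413.28
Leg 2 (001°, 3558 m): east 3558 sin 1° = 62.10, north 3558 cos 1° = 3557.46
Leg 3 (109°, 3607 m): east 3607 sin 109° = 3410.49, north 3607 cos 109° = -1174.32
Net north component: -30.15 m.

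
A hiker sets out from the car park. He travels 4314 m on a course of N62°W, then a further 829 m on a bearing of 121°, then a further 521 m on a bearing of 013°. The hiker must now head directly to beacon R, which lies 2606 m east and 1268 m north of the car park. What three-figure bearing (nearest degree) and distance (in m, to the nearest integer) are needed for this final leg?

099°, 5650 m

Leg 1 (N62°W, 4314 m): east 4314 sin 298° = -3809.04, north 4314 cos 298° = 2025.30
Leg 2 (121°, 829 m): east 829 sin 121° = 710.59, north 829 cos 121° = -426.97
Leg 3 (013°, 521 m): east 521 sin 13° = 117.20, north 521 cos 13° = 507.65
Current position: (-2981.24, 2105.98). Target: (2606, 1268). Remaining: Δeast = 5587.24, Δnorth = -837.98.
Bearing = atan2(5587.24, -837.98) mod 360° = 98.53°; distance = √((5587.24)² + (-837.98)²) = 5649.736 m.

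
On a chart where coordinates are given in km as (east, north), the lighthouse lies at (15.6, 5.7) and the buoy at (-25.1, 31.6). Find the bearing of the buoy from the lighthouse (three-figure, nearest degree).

Δeast = -25.1 − 15.6 = -40.70; Δnorth = 31.6 − 5.7 = 25.90.
Bearing = atan2(Δeast, Δnorth) mod 360° = 302.47° ≈ 302°.

302°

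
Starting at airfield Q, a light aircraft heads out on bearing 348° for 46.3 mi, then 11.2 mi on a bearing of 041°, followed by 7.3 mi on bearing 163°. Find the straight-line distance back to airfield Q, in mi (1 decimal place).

Leg 1 (348°, 46.3 mi): east 46.3 sin 348° = -9.63, north 46.3 cos 348° = 45.29
Leg 2 (041°, 11.2 mi): east 11.2 sin 41° = 7.35, north 11.2 cos 41° = 8.45
Leg 3 (163°, 7.3 mi): east 7.3 sin 163° = 2.13, north 7.3 cos 163° = -6.98
Net: -0.14 east, 46.76 north. Distance = √((-0.14)² + (46.76)²) = 46.760 mi.

46.8 mi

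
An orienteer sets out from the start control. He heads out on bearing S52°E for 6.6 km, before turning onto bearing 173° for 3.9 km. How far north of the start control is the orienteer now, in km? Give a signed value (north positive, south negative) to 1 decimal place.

-7.9 km

Leg 1 (S52°E, 6.6 km): east 6.6 sin 128° = 5.20, north 6.6 cos 128° = -4.06
Leg 2 (173°, 3.9 km): east 3.9 sin 173° = 0.48, north 3.9 cos 173° = -3.87
Net north component: -7.93 km.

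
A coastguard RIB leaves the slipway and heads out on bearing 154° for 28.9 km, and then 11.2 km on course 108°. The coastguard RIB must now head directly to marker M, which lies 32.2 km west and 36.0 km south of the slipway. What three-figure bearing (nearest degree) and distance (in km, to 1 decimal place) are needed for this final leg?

Leg 1 (154°, 28.9 km): east 28.9 sin 154° = 12.67, north 28.9 cos 154° = -25.98
Leg 2 (108°, 11.2 km): east 11.2 sin 108° = 10.65, north 11.2 cos 108° = -3.46
Current position: (23.32, -29.44). Target: (-32.2, -36.0). Remaining: Δeast = -55.52, Δnorth = -6.56.
Bearing = atan2(-55.52, -6.56) mod 360° = 263.26°; distance = √((-55.52)² + (-6.56)²) = 55.907 km.

263°, 55.9 km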